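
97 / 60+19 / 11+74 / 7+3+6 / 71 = 5576299 / 328020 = 17.00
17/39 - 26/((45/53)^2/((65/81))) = -12156851/426465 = -28.51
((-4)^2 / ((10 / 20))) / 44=8 / 11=0.73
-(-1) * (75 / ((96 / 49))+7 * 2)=1673 / 32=52.28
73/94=0.78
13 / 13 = 1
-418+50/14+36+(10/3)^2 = -23141/63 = -367.32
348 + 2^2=352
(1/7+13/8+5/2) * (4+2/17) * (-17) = -1195/4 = -298.75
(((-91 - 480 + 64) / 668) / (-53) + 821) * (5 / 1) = 145335955 / 35404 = 4105.07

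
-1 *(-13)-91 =-78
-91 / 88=-1.03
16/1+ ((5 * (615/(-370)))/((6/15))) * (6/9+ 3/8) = -6681/1184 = -5.64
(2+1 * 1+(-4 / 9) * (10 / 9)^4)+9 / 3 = 314294 / 59049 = 5.32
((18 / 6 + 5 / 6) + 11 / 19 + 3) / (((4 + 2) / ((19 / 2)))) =845 / 72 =11.74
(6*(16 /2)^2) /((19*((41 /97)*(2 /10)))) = 186240 /779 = 239.08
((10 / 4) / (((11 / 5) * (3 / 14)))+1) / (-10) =-104 / 165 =-0.63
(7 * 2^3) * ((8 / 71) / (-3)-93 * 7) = -7765576 / 213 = -36458.10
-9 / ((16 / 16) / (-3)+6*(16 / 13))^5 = -812017791 / 1572763671875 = -0.00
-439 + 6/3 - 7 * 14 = -535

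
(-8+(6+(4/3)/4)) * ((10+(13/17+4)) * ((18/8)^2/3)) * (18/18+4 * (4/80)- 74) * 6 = 616707/34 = 18138.44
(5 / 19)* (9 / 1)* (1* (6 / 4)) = 135 / 38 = 3.55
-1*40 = -40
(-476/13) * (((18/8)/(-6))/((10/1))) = 357/260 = 1.37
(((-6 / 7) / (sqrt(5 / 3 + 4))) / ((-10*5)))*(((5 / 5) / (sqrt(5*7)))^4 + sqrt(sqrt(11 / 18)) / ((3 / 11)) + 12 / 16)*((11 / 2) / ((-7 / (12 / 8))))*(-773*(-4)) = -280599*11^(1 / 4)*sqrt(17)*2^(3 / 4) / 41650-281542833*sqrt(51) / 102042500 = -104.78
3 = 3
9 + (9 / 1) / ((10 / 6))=72 / 5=14.40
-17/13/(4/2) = -17/26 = -0.65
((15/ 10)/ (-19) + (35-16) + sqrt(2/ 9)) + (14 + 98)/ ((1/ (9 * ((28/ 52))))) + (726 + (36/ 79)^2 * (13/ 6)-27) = sqrt(2)/ 3 + 3888163373/ 3083054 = 1261.61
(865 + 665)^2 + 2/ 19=44477102/ 19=2340900.11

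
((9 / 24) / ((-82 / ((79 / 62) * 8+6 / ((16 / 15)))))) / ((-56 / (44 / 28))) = 0.00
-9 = -9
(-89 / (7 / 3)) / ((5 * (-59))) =267 / 2065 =0.13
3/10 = 0.30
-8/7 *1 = -8/7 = -1.14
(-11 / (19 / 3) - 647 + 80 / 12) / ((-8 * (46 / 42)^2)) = 2689953 / 40204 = 66.91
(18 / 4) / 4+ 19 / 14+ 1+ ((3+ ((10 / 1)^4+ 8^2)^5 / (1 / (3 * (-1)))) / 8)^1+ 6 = -271008210332828172219 / 7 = -38715458618975453174.14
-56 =-56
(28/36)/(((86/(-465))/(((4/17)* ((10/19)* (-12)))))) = 86800/13889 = 6.25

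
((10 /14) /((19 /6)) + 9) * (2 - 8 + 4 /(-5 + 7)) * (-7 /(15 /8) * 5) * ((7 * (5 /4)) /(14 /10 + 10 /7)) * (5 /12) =5010250 /5643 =887.87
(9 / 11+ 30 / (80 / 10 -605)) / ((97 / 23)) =38663 / 212333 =0.18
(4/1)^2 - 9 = 7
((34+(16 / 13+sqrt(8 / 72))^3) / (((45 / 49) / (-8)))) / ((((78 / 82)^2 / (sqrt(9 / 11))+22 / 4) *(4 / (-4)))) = 4970966760640048 / 80227931662125-5914297157216 *sqrt(11) / 1740645460125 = 50.69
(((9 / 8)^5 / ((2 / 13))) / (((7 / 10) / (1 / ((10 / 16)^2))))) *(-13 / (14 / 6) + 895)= 2389653981 / 62720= 38100.35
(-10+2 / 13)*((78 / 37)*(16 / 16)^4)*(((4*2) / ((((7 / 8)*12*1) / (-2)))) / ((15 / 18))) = 49152 / 1295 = 37.96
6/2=3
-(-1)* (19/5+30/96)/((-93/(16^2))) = -5264/465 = -11.32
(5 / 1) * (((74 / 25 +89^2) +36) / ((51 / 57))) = 3780981 / 85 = 44482.13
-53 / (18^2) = -53 / 324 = -0.16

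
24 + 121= 145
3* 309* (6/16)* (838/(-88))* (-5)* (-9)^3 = -4247296155/352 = -12066182.26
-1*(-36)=36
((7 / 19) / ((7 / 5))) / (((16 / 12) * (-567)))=-5 / 14364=-0.00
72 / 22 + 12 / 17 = 744 / 187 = 3.98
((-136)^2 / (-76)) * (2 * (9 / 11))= -83232 / 209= -398.24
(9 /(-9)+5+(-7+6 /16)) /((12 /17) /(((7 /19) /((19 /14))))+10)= -17493 /83968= -0.21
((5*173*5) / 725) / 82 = 173 / 2378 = 0.07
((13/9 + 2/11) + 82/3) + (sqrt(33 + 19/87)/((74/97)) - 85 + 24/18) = -5416/99 + 1649 * sqrt(870)/6438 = -47.15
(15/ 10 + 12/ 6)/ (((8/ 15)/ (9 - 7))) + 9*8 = 681/ 8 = 85.12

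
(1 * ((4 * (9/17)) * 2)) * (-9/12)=-54/17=-3.18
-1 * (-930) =930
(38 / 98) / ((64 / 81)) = 1539 / 3136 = 0.49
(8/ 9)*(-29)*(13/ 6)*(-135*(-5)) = -37700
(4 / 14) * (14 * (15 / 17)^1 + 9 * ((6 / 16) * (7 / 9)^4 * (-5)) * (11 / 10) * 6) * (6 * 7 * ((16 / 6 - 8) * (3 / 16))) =312907 / 918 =340.86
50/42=1.19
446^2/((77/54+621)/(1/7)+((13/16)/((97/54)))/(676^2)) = 146502569700864/3208937357081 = 45.65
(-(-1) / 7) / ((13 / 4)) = 4 / 91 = 0.04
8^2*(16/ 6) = 512/ 3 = 170.67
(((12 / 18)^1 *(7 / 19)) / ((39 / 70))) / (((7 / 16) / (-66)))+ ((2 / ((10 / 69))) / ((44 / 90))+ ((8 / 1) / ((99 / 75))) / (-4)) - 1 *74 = -618349 / 5434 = -113.79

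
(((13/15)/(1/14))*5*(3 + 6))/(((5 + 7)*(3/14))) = 637/3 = 212.33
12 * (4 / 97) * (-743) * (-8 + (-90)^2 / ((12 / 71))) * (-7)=11962383216 / 97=123323538.31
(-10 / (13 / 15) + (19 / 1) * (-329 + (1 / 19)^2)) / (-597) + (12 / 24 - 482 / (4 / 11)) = -193836341 / 147459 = -1314.51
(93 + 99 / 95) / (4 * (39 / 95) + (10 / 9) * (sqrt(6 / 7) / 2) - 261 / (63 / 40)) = -92115847404 / 160709922089 - 44558325 * sqrt(42) / 160709922089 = -0.57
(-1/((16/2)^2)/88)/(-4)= 1/22528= 0.00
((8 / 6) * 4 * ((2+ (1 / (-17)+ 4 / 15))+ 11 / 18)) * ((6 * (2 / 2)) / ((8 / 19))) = 163894 / 765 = 214.24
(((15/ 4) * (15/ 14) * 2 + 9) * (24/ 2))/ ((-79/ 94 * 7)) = -134514/ 3871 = -34.75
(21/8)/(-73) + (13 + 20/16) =8301/584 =14.21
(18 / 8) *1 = 9 / 4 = 2.25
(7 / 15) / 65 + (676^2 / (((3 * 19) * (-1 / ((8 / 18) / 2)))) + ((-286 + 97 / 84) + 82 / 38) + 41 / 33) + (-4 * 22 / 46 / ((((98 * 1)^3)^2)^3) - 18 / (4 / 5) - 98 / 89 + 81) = -1308487707092607452973457592876788133696549933461 / 652410023820563741191664286409566294299443200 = -2005.62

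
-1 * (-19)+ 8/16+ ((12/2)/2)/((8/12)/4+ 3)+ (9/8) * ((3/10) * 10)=3621/152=23.82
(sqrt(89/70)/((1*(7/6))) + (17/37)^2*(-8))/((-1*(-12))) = -578/4107 + sqrt(6230)/980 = -0.06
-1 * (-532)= 532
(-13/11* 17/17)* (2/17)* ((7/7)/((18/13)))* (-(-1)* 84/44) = -1183/6171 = -0.19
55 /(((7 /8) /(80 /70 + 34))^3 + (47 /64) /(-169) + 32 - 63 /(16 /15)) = -70847523901440 /34865779706759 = -2.03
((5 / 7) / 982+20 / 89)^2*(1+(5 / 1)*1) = 57069916875 / 187141054898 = 0.30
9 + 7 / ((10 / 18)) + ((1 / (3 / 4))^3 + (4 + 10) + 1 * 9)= 6341 / 135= 46.97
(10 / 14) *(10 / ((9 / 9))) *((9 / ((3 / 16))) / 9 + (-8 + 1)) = -250 / 21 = -11.90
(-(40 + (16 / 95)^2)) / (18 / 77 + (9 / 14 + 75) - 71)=-55633424 / 6777775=-8.21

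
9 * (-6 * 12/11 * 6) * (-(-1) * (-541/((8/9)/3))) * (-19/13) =-134881038/143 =-943224.04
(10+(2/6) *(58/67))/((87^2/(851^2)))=984.41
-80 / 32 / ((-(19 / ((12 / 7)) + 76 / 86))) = 258 / 1235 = 0.21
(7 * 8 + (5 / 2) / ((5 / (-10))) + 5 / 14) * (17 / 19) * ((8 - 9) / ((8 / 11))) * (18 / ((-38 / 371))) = 64134081 / 5776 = 11103.55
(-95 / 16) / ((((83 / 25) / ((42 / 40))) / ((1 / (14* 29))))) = -1425 / 308096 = -0.00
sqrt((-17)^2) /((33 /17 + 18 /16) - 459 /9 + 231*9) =2312 /276225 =0.01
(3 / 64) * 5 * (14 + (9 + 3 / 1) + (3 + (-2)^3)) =315 / 64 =4.92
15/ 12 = 5/ 4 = 1.25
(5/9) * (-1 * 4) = -20/9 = -2.22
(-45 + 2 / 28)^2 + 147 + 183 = 460321 / 196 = 2348.58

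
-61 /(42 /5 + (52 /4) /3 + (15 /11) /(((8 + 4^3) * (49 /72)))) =-493185 /103174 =-4.78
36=36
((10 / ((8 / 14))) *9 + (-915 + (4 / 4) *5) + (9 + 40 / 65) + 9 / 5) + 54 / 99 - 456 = -1711051 / 1430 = -1196.54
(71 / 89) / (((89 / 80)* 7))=5680 / 55447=0.10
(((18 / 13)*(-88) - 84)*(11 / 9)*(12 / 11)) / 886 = -1784 / 5759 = -0.31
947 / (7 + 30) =947 / 37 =25.59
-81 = -81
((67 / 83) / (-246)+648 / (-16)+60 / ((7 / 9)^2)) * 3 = 29354338 / 166747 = 176.04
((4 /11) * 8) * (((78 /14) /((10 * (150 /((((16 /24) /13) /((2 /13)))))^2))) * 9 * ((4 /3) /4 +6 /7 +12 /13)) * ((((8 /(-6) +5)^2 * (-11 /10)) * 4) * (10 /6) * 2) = -1117072 /37209375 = -0.03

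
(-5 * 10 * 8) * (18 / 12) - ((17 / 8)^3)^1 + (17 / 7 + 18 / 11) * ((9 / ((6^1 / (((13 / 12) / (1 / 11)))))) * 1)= -1924375 / 3584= -536.93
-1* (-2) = 2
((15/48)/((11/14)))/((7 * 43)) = 5/3784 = 0.00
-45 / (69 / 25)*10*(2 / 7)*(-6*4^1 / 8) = 22500 / 161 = 139.75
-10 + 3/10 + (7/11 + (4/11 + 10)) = 13/10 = 1.30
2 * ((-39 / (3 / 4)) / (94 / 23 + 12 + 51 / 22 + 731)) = -52624 / 379199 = -0.14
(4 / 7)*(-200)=-114.29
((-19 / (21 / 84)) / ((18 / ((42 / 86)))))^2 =70756 / 16641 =4.25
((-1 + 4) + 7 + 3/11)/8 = 113/88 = 1.28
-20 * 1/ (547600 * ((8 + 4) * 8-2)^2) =-1/ 241929680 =-0.00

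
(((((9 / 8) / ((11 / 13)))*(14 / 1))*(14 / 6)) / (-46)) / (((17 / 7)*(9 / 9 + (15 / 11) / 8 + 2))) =-4459 / 36363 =-0.12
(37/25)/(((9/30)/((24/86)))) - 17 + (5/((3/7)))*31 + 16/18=671314/1935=346.93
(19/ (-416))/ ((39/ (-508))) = 2413/ 4056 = 0.59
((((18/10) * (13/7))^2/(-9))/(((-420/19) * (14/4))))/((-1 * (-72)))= 3211/14406000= 0.00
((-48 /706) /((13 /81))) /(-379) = 1944 /1739231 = 0.00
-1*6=-6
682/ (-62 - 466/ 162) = -55242/ 5255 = -10.51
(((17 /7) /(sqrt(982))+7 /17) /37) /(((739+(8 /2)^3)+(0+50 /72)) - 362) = 306 * sqrt(982) /2022114269+252 /10001729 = 0.00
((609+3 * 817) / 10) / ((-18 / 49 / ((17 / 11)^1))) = -14161 / 11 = -1287.36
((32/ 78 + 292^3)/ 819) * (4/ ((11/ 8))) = 31071566336/ 351351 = 88434.55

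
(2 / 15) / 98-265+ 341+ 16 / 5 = 58213 / 735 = 79.20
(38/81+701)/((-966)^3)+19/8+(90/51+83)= 7725976266541/88661951028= 87.14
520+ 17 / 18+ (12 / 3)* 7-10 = 9701 / 18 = 538.94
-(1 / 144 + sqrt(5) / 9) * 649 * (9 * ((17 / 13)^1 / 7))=-11033 * sqrt(5) / 91 - 11033 / 1456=-278.68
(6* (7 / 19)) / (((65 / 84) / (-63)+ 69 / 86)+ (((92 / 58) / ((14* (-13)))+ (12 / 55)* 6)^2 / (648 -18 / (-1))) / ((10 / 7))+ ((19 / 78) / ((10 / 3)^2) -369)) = -1520363325635154000 / 253232398880205756029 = -0.01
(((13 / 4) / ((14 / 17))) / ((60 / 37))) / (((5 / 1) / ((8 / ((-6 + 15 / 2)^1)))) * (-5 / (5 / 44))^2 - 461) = 0.00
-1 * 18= -18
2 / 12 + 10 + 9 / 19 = 1213 / 114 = 10.64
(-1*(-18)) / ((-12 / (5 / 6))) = -5 / 4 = -1.25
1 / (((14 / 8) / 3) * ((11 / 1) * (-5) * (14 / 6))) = -36 / 2695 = -0.01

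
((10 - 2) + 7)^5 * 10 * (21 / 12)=26578125 / 2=13289062.50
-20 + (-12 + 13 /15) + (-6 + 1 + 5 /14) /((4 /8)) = -4244 /105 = -40.42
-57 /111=-19 /37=-0.51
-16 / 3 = -5.33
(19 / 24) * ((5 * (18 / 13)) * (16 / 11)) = 7.97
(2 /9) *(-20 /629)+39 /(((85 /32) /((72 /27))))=39.15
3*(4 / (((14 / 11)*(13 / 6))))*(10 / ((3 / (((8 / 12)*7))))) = 880 / 13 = 67.69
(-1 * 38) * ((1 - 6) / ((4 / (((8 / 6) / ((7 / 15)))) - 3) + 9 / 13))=-12350 / 59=-209.32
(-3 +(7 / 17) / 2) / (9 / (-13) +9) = -1235 / 3672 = -0.34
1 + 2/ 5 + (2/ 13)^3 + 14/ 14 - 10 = -7.60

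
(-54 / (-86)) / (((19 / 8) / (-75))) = -16200 / 817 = -19.83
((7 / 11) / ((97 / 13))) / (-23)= -91 / 24541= -0.00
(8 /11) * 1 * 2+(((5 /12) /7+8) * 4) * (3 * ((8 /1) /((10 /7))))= 29868 /55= 543.05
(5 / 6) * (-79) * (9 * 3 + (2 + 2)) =-12245 / 6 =-2040.83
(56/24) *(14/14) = 7/3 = 2.33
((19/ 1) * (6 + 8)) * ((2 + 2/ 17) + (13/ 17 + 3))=26600/ 17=1564.71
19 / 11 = 1.73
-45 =-45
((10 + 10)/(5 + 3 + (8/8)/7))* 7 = 980/57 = 17.19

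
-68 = -68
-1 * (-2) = 2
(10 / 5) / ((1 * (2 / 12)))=12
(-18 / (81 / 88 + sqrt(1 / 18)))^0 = 1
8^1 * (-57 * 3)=-1368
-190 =-190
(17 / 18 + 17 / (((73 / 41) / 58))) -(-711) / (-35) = 24577561 / 45990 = 534.41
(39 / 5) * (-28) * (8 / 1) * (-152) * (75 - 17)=77016576 / 5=15403315.20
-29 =-29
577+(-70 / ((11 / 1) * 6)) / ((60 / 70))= 114001 / 198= 575.76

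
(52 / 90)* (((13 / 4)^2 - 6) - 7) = -169 / 120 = -1.41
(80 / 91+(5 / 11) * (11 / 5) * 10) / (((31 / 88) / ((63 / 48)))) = 16335 / 403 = 40.53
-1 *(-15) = 15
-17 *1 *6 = -102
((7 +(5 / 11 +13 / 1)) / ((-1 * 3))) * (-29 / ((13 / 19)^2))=422.36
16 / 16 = 1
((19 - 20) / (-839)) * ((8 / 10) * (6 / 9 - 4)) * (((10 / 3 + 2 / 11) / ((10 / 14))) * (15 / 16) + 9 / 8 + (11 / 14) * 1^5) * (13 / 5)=-52247 / 969045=-0.05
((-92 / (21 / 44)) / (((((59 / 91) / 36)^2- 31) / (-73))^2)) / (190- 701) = 231537639586885632 / 110685281001300625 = 2.09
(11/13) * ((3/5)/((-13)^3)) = -33/142805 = -0.00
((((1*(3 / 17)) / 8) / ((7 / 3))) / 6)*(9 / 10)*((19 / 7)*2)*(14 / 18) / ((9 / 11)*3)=209 / 85680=0.00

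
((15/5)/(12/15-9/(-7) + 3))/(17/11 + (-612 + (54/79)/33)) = -13035/13489018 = -0.00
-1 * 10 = -10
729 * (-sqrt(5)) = -729 * sqrt(5) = -1630.09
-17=-17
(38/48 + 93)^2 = 5067001/576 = 8796.88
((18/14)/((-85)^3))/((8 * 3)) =-3/34391000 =-0.00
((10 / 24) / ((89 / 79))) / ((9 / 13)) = 5135 / 9612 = 0.53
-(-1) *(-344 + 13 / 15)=-5147 / 15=-343.13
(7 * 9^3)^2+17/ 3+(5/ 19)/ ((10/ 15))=2968630117/ 114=26040615.06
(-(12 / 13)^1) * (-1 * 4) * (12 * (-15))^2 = 1555200 / 13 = 119630.77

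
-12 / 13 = -0.92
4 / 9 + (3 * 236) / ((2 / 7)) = 2478.44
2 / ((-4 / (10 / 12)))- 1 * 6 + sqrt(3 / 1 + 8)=-3.10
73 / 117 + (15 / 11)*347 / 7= 614606 / 9009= 68.22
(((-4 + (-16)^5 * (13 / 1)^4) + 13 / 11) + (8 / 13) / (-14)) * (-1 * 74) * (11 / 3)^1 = 2218396236332074 / 273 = 8125993539677.93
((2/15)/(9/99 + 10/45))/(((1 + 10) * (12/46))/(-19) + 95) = 28842/6424595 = 0.00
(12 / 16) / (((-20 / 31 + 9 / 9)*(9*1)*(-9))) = -31 / 1188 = -0.03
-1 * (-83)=83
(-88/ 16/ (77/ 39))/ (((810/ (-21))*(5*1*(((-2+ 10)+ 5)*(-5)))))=-1/ 4500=-0.00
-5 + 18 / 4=-1 / 2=-0.50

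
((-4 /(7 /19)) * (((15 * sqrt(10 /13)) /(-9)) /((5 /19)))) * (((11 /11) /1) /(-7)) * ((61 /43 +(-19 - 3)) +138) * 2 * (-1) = 4860504 * sqrt(130) /27391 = 2023.23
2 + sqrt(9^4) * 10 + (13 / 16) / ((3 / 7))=39067 / 48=813.90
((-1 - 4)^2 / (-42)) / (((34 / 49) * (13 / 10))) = -875 / 1326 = -0.66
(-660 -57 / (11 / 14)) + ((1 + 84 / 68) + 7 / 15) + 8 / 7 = -14308037 / 19635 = -728.70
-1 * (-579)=579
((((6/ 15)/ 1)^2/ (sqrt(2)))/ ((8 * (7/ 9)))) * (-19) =-171 * sqrt(2)/ 700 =-0.35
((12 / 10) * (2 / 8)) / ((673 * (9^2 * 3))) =1 / 545130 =0.00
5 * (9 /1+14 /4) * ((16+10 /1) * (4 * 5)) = 32500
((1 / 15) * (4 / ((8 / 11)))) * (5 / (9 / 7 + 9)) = 77 / 432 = 0.18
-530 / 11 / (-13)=530 / 143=3.71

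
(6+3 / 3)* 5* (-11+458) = 15645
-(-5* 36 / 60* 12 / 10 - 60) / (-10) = -159 / 25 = -6.36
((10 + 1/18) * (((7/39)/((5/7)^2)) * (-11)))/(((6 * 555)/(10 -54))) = 7512043/14610375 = 0.51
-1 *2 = -2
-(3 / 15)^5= -1 / 3125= -0.00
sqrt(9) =3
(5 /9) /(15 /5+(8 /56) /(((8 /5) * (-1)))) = 280 /1467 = 0.19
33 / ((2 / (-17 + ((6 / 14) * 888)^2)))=234170079 / 98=2389490.60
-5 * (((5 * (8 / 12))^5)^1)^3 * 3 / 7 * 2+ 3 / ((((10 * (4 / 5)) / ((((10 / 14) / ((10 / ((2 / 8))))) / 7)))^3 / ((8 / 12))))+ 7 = -298678790.33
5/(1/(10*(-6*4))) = -1200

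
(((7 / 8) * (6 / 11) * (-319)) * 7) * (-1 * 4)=4263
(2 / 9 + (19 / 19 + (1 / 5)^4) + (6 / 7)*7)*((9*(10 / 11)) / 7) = 7388 / 875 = 8.44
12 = 12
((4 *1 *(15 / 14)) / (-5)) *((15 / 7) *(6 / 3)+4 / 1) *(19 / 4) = -1653 / 49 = -33.73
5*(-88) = -440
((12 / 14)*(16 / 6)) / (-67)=-16 / 469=-0.03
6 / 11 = 0.55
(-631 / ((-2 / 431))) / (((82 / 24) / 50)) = 81588300 / 41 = 1989958.54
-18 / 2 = -9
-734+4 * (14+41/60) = -10129/15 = -675.27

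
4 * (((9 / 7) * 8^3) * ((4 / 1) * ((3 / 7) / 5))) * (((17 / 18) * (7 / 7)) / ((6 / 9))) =313344 / 245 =1278.96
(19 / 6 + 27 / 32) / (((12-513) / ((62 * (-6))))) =11935 / 4008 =2.98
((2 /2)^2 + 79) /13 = 80 /13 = 6.15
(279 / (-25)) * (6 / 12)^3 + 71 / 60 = -0.21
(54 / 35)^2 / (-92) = -729 / 28175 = -0.03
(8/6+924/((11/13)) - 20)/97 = 3220/291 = 11.07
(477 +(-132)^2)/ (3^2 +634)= 17901/ 643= 27.84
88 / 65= 1.35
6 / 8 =3 / 4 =0.75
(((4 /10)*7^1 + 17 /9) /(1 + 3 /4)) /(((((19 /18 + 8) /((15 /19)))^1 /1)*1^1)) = 5064 /21679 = 0.23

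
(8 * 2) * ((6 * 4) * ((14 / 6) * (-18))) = -16128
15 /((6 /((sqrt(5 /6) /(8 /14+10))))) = 35*sqrt(30) /888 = 0.22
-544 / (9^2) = -544 / 81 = -6.72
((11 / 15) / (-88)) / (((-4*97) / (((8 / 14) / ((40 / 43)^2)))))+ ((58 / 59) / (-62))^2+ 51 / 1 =51.00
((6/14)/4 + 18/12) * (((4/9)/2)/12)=5/168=0.03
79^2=6241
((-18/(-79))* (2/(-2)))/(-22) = 9/869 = 0.01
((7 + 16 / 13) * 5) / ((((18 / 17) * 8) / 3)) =14.58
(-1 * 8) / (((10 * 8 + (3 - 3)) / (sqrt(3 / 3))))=-1 / 10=-0.10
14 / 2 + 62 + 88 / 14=527 / 7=75.29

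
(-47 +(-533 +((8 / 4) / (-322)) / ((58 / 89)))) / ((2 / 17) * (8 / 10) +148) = -460370965 / 117546744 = -3.92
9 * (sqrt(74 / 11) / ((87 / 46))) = 138 * sqrt(814) / 319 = 12.34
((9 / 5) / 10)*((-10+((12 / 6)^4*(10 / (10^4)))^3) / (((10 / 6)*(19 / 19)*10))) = -263671767 / 2441406250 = -0.11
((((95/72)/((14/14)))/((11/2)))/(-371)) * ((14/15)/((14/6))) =-19/73458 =-0.00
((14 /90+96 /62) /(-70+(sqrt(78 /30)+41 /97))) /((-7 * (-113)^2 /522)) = 648590597 * sqrt(65) /1576783900916560+45127195249 /315356780183312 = 0.00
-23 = -23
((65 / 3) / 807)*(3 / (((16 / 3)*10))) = 13 / 8608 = 0.00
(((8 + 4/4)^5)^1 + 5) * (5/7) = 295270/7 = 42181.43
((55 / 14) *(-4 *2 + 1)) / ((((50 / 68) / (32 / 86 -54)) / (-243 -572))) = -70289186 / 43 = -1634632.23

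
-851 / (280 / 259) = -787.18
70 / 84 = 5 / 6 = 0.83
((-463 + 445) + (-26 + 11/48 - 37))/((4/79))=-306283/192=-1595.22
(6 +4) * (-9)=-90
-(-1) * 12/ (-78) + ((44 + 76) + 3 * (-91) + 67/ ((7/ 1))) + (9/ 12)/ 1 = -51991/ 364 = -142.83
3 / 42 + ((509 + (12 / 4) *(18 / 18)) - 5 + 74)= 8135 / 14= 581.07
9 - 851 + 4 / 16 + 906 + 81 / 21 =1907 / 28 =68.11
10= 10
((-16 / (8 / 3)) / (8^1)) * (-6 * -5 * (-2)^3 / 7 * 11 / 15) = 132 / 7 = 18.86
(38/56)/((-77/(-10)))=95/1078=0.09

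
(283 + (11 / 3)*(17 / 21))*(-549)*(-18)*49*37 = 5123426112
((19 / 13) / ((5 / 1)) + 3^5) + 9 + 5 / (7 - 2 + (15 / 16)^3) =6038913 / 23855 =253.15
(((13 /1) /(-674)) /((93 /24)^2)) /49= -416 /15868993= -0.00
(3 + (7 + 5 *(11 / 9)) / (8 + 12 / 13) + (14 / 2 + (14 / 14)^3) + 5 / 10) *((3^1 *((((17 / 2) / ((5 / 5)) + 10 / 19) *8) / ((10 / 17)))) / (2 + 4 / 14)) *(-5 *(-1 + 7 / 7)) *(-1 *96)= 0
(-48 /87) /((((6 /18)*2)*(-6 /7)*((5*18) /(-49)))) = -686 /1305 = -0.53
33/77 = 3/7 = 0.43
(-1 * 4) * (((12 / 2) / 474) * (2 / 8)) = -1 / 79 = -0.01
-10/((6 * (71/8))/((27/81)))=-0.06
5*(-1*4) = -20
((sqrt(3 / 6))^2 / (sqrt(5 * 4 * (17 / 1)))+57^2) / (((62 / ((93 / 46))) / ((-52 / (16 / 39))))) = -4941729 / 368 - 1521 * sqrt(85) / 125120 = -13428.72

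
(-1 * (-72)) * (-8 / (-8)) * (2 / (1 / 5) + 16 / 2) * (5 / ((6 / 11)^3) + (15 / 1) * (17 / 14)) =63535.71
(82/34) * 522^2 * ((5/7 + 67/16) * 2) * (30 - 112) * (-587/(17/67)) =2472486770571021/2023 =1222188220746.92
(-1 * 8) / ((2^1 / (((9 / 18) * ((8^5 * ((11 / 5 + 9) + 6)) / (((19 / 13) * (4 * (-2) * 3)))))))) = 9158656 / 285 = 32135.64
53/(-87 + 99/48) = -848/1359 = -0.62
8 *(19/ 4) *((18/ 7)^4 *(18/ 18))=3989088/ 2401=1661.43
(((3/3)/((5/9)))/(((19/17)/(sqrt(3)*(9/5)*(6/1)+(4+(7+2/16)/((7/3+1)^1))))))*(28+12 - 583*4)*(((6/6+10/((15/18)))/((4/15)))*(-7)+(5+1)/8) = 29313971199/3800+6447879612*sqrt(3)/475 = 31225897.87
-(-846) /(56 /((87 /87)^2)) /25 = 423 /700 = 0.60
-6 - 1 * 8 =-14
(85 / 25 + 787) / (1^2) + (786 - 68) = 7542 / 5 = 1508.40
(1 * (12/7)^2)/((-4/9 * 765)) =-36/4165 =-0.01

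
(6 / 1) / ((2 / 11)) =33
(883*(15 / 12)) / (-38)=-4415 / 152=-29.05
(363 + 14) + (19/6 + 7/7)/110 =49769/132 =377.04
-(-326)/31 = 326/31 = 10.52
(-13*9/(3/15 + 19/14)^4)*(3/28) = -300982500/141158161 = -2.13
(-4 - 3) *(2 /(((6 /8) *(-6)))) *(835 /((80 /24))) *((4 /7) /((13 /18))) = 8016 /13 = 616.62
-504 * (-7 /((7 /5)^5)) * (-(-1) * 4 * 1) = 900000 /343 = 2623.91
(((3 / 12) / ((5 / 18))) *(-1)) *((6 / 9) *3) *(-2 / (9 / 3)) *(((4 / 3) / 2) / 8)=1 / 10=0.10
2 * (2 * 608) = 2432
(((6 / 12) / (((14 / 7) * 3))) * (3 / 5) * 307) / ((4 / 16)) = 307 / 5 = 61.40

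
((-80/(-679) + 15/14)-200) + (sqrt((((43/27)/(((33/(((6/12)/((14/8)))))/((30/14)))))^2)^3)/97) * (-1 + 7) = -39625789288897445/199314118511046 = -198.81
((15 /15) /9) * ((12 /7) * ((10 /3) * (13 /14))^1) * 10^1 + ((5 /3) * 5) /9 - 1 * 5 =2410 /1323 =1.82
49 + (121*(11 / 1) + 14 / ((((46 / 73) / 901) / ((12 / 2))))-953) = 2772287 / 23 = 120534.22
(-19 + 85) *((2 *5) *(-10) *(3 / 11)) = -1800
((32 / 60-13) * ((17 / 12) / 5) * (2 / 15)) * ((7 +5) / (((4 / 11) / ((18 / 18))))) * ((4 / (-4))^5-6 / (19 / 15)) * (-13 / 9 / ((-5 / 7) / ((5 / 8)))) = 346857511 / 3078000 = 112.69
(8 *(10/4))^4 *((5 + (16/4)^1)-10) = -160000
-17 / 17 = -1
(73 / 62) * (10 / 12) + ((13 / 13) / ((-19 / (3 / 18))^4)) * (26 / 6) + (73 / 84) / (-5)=443858744153 / 549756532080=0.81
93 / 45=2.07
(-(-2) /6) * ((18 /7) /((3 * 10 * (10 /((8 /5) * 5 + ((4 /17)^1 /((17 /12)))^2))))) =335236 /14616175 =0.02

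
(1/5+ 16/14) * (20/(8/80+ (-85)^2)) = 1880/505757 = 0.00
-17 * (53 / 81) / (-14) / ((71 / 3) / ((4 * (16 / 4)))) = 7208 / 13419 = 0.54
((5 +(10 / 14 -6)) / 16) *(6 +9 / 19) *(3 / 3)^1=-0.12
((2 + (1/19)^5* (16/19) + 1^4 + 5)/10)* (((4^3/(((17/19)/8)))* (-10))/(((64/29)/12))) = -1047805906176/42093683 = -24892.24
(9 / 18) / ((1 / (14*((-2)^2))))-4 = 24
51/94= 0.54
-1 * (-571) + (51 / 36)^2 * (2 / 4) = 164737 / 288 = 572.00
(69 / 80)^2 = 4761 / 6400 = 0.74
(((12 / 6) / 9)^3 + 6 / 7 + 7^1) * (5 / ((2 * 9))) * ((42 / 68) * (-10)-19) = -42961570 / 780759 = -55.03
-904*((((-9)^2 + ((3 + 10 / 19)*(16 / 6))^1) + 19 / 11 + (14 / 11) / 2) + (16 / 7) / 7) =-2585545768 / 30723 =-84156.68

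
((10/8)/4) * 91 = 455/16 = 28.44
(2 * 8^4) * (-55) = -450560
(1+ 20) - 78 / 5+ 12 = 87 / 5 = 17.40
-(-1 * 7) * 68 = 476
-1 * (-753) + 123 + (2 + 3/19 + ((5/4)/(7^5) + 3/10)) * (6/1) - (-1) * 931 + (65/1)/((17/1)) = 99104079583/54286610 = 1825.57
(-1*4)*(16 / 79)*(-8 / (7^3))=512 / 27097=0.02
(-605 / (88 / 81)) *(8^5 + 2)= -72995175 / 4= -18248793.75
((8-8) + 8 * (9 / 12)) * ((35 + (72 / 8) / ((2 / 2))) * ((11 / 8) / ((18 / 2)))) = 121 / 3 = 40.33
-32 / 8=-4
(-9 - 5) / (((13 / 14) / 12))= -2352 / 13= -180.92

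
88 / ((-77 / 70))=-80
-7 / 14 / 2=-1 / 4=-0.25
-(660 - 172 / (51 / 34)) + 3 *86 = -862 / 3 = -287.33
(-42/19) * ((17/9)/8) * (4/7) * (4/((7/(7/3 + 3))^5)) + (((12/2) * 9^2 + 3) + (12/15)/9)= 568927683917/1163968785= 488.78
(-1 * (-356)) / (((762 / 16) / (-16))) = -45568 / 381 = -119.60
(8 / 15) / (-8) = -1 / 15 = -0.07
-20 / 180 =-1 / 9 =-0.11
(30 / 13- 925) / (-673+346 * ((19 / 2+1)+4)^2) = -23990 / 1873911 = -0.01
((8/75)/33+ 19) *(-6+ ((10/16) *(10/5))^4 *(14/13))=-263808097/4118400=-64.06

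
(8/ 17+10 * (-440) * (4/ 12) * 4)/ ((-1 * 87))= 299176/ 4437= 67.43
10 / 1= 10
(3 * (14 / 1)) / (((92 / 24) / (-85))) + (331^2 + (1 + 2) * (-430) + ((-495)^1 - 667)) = 2442087 / 23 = 106177.70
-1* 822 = -822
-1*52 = -52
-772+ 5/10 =-1543/2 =-771.50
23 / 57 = 0.40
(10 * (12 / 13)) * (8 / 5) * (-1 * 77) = -14784 / 13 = -1137.23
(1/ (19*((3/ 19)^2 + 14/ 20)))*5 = 950/ 2617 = 0.36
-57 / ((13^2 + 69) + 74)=-19 / 104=-0.18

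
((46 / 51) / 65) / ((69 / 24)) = 16 / 3315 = 0.00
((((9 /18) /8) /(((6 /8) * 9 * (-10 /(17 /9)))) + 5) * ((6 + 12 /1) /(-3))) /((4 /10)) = -48583 /648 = -74.97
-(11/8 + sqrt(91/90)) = -11/8 - sqrt(910)/30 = -2.38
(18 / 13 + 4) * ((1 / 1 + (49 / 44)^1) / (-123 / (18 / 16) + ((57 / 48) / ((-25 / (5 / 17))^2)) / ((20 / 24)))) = -1411042500 / 13555231547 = -0.10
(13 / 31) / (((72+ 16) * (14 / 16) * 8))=13 / 19096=0.00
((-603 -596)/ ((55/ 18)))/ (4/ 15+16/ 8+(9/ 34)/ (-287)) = -57435588/ 331637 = -173.19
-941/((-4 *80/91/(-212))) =-4538443/80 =-56730.54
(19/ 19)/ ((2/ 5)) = 5/ 2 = 2.50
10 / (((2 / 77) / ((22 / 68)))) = 4235 / 34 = 124.56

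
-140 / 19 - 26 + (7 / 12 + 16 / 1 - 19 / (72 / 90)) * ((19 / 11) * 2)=-36445 / 627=-58.13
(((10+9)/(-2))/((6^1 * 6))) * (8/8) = -19/72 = -0.26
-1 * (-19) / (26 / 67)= 48.96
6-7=-1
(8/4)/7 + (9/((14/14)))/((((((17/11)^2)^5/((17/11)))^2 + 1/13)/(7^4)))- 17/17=1431285536387015821580507/182825657794193917114598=7.83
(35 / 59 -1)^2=576 / 3481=0.17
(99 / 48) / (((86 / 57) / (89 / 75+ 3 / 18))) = 127281 / 68800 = 1.85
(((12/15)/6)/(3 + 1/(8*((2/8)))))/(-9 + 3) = -2/315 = -0.01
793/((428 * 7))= 793/2996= 0.26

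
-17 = -17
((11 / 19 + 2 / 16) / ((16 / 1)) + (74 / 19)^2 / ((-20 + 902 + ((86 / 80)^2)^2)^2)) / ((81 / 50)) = 260016262556575077070825 / 9569813275456401073333824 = 0.03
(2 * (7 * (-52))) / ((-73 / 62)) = 45136 / 73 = 618.30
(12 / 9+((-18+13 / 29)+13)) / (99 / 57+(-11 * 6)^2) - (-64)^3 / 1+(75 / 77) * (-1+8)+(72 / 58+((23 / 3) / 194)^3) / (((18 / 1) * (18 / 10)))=262150.86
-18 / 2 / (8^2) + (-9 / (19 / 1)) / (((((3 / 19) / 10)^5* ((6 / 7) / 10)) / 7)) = -204343328000729 / 5184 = -39418080247.05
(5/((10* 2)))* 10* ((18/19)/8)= 45/152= 0.30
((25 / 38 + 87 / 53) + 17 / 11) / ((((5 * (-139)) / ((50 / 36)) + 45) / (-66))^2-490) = -0.01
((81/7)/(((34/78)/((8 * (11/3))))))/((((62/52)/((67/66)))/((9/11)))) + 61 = 24487231/40579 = 603.45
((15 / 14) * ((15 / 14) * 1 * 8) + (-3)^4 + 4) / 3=4615 / 147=31.39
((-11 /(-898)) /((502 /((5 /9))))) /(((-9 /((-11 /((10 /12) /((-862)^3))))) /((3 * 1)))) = -38750487644 /1014291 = -38204.51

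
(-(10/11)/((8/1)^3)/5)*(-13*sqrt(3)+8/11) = -1/3872+13*sqrt(3)/2816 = 0.01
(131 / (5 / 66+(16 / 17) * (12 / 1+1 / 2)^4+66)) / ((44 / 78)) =260559 / 25855387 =0.01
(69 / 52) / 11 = 69 / 572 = 0.12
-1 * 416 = -416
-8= -8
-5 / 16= -0.31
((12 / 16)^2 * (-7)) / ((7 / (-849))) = 7641 / 16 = 477.56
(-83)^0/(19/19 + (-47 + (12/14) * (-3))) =-0.02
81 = 81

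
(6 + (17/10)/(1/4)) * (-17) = -1088/5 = -217.60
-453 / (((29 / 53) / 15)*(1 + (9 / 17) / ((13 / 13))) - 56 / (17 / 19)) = 6122295 / 845126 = 7.24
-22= -22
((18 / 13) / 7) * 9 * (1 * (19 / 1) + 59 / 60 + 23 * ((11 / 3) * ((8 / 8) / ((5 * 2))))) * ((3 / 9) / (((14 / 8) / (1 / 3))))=2046 / 637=3.21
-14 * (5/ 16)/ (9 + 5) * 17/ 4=-85/ 64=-1.33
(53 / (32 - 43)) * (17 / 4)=-901 / 44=-20.48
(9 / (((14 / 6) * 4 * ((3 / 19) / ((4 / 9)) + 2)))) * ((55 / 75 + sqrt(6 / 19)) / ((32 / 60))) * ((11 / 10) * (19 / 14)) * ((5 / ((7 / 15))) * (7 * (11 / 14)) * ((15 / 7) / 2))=209496375 * sqrt(114) / 55011712 + 2918982825 / 55011712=93.72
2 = 2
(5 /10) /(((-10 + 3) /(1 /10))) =-1 /140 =-0.01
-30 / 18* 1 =-5 / 3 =-1.67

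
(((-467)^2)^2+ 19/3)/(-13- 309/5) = -356721089455/561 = -635866469.62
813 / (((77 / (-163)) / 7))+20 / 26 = -1722637 / 143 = -12046.41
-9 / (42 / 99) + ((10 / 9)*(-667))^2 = 622820543 / 1134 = 549224.46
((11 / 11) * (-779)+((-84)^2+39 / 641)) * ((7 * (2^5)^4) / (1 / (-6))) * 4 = -708799761481728 / 641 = -1105771858785.85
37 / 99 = 0.37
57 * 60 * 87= 297540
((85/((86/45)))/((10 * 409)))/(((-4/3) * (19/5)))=-11475/5346448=-0.00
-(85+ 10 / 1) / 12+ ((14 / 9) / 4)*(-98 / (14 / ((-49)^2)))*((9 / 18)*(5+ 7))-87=-157245 / 4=-39311.25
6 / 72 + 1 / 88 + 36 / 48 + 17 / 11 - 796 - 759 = -409889 / 264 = -1552.61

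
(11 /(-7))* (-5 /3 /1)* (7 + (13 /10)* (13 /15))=13409 /630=21.28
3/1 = 3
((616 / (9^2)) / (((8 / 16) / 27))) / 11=112 / 3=37.33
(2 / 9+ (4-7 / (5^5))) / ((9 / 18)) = 237374 / 28125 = 8.44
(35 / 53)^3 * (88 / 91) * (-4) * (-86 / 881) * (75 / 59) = 0.14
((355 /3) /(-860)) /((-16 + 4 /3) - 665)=71 /350708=0.00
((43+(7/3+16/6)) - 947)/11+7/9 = -8014/99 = -80.95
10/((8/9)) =45/4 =11.25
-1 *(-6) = 6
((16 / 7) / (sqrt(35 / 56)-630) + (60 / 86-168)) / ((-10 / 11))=176*sqrt(10) / 111131825 + 25127133009 / 136533385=184.04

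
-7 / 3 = -2.33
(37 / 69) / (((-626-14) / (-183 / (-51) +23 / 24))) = -13727 / 3603456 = -0.00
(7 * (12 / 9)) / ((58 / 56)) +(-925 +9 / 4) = -317981 / 348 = -913.74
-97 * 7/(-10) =679/10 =67.90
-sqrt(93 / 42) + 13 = 13- sqrt(434) / 14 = 11.51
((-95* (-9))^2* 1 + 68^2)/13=735649/13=56588.38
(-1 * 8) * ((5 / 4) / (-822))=5 / 411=0.01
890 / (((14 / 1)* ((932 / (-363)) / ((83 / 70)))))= -2681481 / 91336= -29.36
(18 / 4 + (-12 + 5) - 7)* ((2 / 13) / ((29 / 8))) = -152 / 377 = -0.40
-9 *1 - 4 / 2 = -11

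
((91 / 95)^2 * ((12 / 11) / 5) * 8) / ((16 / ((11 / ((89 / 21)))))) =1043406 / 4016125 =0.26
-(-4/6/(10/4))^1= 4/15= 0.27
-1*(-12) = 12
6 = 6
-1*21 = -21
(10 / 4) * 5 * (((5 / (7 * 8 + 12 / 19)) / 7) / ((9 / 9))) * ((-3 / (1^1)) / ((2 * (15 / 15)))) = -7125 / 30128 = -0.24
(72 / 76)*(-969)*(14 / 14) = -918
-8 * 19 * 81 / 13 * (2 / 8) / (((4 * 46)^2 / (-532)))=204687 / 55016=3.72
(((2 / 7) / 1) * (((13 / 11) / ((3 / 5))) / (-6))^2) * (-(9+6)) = -21125 / 45738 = -0.46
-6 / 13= -0.46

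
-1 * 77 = -77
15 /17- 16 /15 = -47 /255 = -0.18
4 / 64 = 1 / 16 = 0.06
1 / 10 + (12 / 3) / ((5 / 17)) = 137 / 10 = 13.70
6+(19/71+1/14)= 6301/994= 6.34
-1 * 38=-38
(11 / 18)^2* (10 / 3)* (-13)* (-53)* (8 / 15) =333476 / 729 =457.44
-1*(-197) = 197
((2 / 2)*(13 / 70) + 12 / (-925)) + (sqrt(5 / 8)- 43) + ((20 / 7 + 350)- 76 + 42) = sqrt(10) / 4 + 3574587 / 12950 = 276.82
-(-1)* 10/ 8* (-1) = -5/ 4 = -1.25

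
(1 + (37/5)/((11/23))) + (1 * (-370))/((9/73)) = -1477396/495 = -2984.64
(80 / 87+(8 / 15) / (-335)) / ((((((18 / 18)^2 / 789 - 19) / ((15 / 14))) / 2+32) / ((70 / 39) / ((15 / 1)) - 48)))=-98541936184 / 51867462075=-1.90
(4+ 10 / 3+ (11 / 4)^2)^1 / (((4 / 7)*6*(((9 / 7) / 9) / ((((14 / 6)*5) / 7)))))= 175175 / 3456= 50.69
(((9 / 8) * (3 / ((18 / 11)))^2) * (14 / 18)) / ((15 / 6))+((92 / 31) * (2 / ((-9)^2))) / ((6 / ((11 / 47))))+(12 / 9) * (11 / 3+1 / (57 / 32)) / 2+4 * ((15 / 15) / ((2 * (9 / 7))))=2988666527 / 538157520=5.55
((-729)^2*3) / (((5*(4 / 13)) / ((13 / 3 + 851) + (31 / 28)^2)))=13918520037591 / 15680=887660716.68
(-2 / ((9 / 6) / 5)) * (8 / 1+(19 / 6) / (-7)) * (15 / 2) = -7925 / 21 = -377.38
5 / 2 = 2.50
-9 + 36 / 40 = -8.10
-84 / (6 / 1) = -14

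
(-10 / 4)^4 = 625 / 16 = 39.06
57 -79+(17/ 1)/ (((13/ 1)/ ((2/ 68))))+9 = -12.96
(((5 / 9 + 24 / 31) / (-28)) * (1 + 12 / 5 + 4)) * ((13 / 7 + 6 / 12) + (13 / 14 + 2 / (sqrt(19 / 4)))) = -45103 / 39060 - 1961 * sqrt(19) / 26505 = -1.48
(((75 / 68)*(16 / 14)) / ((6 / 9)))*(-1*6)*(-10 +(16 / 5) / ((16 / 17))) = 8910 / 119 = 74.87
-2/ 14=-1/ 7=-0.14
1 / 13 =0.08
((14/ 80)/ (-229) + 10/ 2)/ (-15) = -45793/ 137400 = -0.33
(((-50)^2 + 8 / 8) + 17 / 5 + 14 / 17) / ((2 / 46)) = 4897712 / 85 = 57620.14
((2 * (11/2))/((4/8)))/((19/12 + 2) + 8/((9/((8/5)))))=3960/901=4.40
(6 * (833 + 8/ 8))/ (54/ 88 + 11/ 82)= 9027216/ 1349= 6691.78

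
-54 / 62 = -27 / 31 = -0.87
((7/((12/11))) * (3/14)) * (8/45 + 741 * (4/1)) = 366817/90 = 4075.74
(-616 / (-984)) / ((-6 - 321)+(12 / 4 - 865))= -77 / 146247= -0.00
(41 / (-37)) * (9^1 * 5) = -1845 / 37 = -49.86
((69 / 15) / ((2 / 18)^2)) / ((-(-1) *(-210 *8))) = -621 / 2800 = -0.22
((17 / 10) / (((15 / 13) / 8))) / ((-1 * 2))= -442 / 75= -5.89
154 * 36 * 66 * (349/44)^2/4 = 23020389/4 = 5755097.25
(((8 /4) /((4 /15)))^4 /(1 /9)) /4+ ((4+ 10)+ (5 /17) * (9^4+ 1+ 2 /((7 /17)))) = 4060927 /448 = 9064.57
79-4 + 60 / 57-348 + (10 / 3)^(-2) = -516529 / 1900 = -271.86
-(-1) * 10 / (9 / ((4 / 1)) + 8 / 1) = 40 / 41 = 0.98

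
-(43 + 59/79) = -3456/79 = -43.75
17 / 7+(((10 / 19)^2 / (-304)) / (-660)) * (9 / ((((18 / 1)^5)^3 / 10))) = 23075903716891551842697391 / 9501842706955344876404736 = 2.43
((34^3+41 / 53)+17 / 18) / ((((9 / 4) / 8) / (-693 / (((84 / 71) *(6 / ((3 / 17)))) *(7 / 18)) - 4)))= -3448434344420 / 510867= -6750160.70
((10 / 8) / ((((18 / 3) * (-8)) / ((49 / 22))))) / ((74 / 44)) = -245 / 7104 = -0.03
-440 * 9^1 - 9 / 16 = -63369 / 16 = -3960.56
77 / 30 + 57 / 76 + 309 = 18739 / 60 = 312.32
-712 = -712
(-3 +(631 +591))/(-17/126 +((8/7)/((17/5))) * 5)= 373014/473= 788.61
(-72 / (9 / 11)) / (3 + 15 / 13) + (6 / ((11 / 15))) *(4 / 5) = -4348 / 297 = -14.64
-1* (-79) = 79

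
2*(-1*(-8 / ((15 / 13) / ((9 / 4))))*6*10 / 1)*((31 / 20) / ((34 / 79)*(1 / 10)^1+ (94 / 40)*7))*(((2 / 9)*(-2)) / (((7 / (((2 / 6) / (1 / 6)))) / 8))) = -32601088 / 182413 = -178.72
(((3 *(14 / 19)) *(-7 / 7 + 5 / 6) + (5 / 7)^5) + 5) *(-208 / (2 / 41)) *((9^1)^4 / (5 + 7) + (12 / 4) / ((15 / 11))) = -18004734445074 / 1596665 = -11276463.41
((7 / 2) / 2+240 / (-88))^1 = -43 / 44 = -0.98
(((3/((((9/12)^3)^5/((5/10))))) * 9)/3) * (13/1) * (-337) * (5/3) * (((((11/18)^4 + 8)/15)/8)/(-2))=7850355209535488/94143178827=83387.40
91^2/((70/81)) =95823/10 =9582.30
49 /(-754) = -49 /754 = -0.06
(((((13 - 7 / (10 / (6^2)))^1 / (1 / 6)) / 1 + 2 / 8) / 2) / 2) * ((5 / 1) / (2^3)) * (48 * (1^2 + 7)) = -4377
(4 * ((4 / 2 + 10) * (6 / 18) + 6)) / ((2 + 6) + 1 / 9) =360 / 73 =4.93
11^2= 121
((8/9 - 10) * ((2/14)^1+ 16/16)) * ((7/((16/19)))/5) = -779/45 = -17.31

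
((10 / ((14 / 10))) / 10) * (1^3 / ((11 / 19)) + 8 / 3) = 725 / 231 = 3.14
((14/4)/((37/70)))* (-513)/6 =-41895/74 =-566.15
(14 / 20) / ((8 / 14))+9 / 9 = 89 / 40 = 2.22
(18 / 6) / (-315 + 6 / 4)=-2 / 209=-0.01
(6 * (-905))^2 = 29484900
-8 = -8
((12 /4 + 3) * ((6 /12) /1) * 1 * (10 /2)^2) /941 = 75 /941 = 0.08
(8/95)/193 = 8/18335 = 0.00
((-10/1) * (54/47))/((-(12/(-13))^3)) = -10985/752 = -14.61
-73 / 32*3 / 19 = -219 / 608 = -0.36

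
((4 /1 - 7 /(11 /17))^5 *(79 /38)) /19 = -187470703125 /116278822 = -1612.25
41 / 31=1.32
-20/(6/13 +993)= -52/2583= -0.02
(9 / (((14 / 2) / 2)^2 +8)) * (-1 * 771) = -1028 / 3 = -342.67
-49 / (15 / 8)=-392 / 15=-26.13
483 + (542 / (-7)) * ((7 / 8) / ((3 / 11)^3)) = -308537 / 108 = -2856.82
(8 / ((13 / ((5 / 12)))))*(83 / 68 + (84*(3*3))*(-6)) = -1541825 / 1326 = -1162.76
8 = 8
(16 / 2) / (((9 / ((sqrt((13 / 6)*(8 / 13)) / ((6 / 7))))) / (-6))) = -112*sqrt(3) / 27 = -7.18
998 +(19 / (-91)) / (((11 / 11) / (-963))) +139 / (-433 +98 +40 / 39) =1420729564 / 1185275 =1198.65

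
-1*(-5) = 5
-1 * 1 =-1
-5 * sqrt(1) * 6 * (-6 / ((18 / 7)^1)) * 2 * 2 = 280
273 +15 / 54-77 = 3533 / 18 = 196.28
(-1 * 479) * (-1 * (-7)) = -3353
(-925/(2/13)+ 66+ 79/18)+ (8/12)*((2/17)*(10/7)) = -6363881/1071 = -5942.00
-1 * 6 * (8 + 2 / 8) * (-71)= 7029 / 2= 3514.50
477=477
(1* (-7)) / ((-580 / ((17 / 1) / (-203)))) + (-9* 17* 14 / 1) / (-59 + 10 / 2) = 2001529 / 50460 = 39.67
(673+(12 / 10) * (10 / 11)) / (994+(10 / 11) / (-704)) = 2610080 / 3848763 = 0.68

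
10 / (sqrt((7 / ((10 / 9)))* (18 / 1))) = 10* sqrt(35) / 63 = 0.94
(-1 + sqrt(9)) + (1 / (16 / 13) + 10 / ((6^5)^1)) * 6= 1115 / 162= 6.88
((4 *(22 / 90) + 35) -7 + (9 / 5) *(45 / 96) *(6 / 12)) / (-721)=-84671 / 2076480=-0.04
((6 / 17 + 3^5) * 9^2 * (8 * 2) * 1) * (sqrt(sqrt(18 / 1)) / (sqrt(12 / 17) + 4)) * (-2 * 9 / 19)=-96507936 * 2^(1 / 4) * sqrt(3) / 1235 + 144761904 * sqrt(17) * 2^(1 / 4) / 20995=-127150.53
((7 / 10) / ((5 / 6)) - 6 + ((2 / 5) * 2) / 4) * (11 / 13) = -1364 / 325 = -4.20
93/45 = 31/15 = 2.07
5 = 5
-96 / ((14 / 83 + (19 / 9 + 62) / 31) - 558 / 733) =-1629511776 / 25045595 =-65.06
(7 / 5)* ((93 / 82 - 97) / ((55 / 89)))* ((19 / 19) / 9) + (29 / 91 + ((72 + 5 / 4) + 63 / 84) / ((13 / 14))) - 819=-763.12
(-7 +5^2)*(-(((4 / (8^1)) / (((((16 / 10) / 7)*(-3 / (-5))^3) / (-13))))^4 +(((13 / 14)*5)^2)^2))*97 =-2436970122273751152960625 / 4645737234432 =-524560473246.76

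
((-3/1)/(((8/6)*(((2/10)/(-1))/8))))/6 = 15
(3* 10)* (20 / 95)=120 / 19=6.32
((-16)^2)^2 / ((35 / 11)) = 720896 / 35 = 20597.03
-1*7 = -7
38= 38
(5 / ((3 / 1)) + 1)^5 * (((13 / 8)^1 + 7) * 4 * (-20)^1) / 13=-7536640 / 1053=-7157.30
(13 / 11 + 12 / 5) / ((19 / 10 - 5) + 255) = 394 / 27709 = 0.01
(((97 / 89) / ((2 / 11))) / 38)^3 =1214767763 / 309464471744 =0.00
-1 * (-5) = 5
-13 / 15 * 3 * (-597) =7761 / 5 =1552.20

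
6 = 6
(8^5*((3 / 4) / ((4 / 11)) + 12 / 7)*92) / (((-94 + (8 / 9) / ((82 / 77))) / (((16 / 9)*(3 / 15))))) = -26141589504 / 601615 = -43452.36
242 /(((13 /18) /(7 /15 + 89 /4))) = 494769 /65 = 7611.83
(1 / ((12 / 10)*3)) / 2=5 / 36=0.14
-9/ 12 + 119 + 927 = 4181/ 4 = 1045.25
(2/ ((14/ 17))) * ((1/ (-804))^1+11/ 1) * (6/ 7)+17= 261953/ 6566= 39.90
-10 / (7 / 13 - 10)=130 / 123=1.06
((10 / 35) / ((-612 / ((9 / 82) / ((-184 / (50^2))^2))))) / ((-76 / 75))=0.01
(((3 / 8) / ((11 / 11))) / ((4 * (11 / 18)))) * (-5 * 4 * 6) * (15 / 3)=-2025 / 22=-92.05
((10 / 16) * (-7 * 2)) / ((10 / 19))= -133 / 8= -16.62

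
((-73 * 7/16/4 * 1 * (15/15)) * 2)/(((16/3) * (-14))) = 219/1024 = 0.21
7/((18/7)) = 49/18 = 2.72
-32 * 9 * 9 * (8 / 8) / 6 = -432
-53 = -53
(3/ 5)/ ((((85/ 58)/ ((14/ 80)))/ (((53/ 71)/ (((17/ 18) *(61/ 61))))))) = 290493/ 5129750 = 0.06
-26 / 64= -0.41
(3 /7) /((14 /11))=0.34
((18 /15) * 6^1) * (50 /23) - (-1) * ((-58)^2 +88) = 79756 /23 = 3467.65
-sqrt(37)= -6.08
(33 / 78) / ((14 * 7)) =11 / 2548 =0.00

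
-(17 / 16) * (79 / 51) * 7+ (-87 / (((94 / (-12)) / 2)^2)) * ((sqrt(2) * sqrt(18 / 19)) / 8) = -553 / 48 - 9396 * sqrt(19) / 41971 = -12.50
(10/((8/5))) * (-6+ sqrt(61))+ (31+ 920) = 25 * sqrt(61)/4+ 1827/2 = 962.31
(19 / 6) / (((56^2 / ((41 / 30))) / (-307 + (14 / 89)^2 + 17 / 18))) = -4855758617 / 11497489920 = -0.42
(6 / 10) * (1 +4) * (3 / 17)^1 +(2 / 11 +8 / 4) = 507 / 187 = 2.71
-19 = -19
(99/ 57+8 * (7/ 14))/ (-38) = -109/ 722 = -0.15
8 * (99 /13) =60.92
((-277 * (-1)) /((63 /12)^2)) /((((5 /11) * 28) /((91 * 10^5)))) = 3168880000 /441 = 7185668.93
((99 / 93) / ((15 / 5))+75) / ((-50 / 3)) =-3504 / 775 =-4.52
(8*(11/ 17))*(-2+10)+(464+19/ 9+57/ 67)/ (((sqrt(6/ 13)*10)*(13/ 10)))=704/ 17+140789*sqrt(78)/ 23517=94.28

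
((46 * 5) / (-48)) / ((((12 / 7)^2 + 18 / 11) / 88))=-681835 / 7398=-92.16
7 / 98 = 1 / 14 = 0.07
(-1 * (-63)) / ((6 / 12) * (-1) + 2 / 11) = -198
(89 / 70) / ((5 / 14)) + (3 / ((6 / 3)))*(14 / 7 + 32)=1364 / 25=54.56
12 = 12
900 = 900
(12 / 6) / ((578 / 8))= 8 / 289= 0.03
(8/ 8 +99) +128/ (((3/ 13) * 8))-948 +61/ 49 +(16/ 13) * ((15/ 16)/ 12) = -5941877/ 7644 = -777.33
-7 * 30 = -210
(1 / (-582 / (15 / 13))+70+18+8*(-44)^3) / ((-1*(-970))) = -1718450453 / 2446340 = -702.46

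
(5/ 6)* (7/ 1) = 35/ 6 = 5.83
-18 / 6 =-3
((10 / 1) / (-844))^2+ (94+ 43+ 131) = 47726537 / 178084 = 268.00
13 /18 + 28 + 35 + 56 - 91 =517 /18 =28.72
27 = 27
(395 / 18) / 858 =395 / 15444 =0.03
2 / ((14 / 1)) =1 / 7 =0.14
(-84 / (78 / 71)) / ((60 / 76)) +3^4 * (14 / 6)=92.15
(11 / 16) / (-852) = -0.00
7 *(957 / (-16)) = -6699 / 16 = -418.69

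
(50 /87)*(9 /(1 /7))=36.21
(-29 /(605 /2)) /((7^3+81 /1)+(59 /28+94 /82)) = -66584 /296744635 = -0.00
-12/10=-6/5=-1.20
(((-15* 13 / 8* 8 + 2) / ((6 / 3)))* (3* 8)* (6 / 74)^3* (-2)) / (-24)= -5211 / 50653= -0.10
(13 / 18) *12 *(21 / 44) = 91 / 22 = 4.14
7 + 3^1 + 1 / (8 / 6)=43 / 4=10.75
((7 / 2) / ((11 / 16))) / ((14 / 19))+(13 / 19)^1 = 7.59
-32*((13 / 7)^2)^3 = -154457888 / 117649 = -1312.87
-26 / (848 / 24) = -39 / 53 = -0.74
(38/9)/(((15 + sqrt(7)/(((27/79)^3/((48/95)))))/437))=-10752292477595250/348200972463007 + 9072300434922720 *sqrt(7)/348200972463007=38.05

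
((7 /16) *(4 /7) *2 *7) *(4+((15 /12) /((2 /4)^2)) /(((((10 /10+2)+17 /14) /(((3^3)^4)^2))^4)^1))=4277506168366871328755457880479405792742874797924934 /12117361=353006415205990093779945800000000000000000000.00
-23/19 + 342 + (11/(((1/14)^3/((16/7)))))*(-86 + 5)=-106172213/19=-5588011.21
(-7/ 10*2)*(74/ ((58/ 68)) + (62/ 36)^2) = -5901371/ 46980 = -125.61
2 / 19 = 0.11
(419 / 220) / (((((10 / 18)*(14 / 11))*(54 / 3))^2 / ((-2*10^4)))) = -23045 / 98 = -235.15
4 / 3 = 1.33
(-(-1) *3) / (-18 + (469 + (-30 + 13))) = 3 / 434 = 0.01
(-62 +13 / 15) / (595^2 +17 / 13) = -11921 / 69035130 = -0.00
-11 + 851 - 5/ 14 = 839.64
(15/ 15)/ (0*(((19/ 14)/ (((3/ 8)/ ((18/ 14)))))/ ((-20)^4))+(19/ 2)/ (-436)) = -872/ 19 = -45.89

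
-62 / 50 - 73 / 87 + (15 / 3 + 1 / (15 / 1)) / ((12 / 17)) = 33269 / 6525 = 5.10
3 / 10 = 0.30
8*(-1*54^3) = -1259712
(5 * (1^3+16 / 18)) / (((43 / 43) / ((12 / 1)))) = 340 / 3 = 113.33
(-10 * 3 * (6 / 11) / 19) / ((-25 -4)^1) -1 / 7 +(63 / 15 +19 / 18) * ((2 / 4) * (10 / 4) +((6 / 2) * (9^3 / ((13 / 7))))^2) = 18812975369778859 / 2581258680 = 7288295.25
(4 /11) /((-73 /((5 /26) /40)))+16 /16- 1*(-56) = 2380091 /41756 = 57.00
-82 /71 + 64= 4462 /71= 62.85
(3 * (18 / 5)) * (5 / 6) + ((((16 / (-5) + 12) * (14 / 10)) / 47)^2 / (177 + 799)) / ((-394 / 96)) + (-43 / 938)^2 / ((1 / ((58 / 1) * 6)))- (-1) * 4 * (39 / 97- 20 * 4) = -109262263082029530964 / 353988549495625625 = -308.66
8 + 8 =16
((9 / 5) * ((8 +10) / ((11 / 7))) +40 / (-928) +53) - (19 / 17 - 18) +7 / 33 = 29502059 / 325380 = 90.67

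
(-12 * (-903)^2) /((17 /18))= -176128344 /17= -10360490.82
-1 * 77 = -77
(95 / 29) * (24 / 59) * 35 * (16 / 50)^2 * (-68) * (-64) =889061376 / 42775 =20784.60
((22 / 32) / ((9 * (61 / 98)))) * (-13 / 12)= -7007 / 52704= -0.13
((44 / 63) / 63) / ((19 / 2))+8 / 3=201184 / 75411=2.67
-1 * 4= -4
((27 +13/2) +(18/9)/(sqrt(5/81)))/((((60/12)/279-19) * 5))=-18693/52960-2511 * sqrt(5)/66200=-0.44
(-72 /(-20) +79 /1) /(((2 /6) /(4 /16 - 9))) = -8673 /4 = -2168.25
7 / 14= 1 / 2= 0.50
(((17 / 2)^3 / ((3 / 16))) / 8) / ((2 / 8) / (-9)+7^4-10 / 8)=14739 / 86390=0.17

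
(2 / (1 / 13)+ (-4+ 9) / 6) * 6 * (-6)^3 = -34776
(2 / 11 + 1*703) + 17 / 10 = 77537 / 110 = 704.88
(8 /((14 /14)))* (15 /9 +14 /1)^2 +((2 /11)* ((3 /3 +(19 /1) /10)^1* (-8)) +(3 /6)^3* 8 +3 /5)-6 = 967694 /495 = 1954.94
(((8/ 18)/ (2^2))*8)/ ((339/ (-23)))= -184/ 3051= -0.06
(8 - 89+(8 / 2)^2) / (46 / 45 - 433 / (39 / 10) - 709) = 0.08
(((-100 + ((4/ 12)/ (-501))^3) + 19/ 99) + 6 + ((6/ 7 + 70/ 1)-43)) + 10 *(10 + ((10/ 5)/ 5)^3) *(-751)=-494421145702079489/ 6535934264475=-75646.59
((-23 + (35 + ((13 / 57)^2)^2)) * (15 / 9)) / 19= 633502865 / 601692057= 1.05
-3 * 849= -2547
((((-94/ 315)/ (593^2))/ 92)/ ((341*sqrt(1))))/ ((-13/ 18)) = 47/ 1254882313685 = 0.00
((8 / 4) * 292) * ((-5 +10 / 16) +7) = 1533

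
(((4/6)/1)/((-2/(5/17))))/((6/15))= -25/102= -0.25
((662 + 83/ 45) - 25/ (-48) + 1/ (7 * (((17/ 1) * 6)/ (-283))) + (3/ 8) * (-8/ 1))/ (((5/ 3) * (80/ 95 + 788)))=1076004523/ 2140286400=0.50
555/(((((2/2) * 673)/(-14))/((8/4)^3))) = -62160/673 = -92.36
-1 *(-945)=945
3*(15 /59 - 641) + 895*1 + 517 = -30104 /59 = -510.24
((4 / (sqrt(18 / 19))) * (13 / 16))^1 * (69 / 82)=2.81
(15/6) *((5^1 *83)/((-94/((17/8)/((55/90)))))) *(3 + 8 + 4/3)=-3915525/8272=-473.35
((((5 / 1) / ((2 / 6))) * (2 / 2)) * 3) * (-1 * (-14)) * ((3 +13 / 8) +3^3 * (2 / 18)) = 19215 / 4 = 4803.75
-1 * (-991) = 991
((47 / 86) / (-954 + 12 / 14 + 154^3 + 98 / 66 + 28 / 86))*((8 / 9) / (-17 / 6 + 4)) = 4136 / 36268488727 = 0.00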